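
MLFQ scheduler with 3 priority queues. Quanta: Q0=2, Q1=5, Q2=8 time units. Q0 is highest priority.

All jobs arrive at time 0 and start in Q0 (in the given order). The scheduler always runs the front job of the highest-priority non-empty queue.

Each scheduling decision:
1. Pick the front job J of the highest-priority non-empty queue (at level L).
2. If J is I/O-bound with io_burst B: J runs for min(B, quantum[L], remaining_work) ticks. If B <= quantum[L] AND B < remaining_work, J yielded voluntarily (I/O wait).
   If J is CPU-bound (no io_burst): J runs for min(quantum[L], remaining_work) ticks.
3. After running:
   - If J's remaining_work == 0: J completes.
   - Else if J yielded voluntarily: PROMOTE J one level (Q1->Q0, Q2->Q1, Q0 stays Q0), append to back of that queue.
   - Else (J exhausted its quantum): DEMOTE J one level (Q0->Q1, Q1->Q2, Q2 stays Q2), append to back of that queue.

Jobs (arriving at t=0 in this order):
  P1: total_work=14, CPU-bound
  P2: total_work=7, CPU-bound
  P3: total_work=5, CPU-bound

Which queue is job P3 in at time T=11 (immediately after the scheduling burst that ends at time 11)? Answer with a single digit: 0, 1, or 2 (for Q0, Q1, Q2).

Answer: 1

Derivation:
t=0-2: P1@Q0 runs 2, rem=12, quantum used, demote→Q1. Q0=[P2,P3] Q1=[P1] Q2=[]
t=2-4: P2@Q0 runs 2, rem=5, quantum used, demote→Q1. Q0=[P3] Q1=[P1,P2] Q2=[]
t=4-6: P3@Q0 runs 2, rem=3, quantum used, demote→Q1. Q0=[] Q1=[P1,P2,P3] Q2=[]
t=6-11: P1@Q1 runs 5, rem=7, quantum used, demote→Q2. Q0=[] Q1=[P2,P3] Q2=[P1]
t=11-16: P2@Q1 runs 5, rem=0, completes. Q0=[] Q1=[P3] Q2=[P1]
t=16-19: P3@Q1 runs 3, rem=0, completes. Q0=[] Q1=[] Q2=[P1]
t=19-26: P1@Q2 runs 7, rem=0, completes. Q0=[] Q1=[] Q2=[]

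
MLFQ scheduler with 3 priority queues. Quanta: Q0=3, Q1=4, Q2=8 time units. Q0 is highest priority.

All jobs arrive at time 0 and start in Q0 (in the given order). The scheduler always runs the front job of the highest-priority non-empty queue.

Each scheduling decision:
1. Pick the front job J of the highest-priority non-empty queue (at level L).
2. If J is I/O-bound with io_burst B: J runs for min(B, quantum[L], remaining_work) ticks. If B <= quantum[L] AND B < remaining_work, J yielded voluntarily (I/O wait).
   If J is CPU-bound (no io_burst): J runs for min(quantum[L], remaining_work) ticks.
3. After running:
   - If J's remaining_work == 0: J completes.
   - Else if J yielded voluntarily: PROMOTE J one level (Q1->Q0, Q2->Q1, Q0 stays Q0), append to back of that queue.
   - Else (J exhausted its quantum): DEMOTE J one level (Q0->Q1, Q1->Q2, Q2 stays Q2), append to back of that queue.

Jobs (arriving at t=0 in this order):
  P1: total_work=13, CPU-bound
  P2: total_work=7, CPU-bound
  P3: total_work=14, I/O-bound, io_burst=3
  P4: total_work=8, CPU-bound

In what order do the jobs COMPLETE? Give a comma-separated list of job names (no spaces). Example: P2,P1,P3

t=0-3: P1@Q0 runs 3, rem=10, quantum used, demote→Q1. Q0=[P2,P3,P4] Q1=[P1] Q2=[]
t=3-6: P2@Q0 runs 3, rem=4, quantum used, demote→Q1. Q0=[P3,P4] Q1=[P1,P2] Q2=[]
t=6-9: P3@Q0 runs 3, rem=11, I/O yield, promote→Q0. Q0=[P4,P3] Q1=[P1,P2] Q2=[]
t=9-12: P4@Q0 runs 3, rem=5, quantum used, demote→Q1. Q0=[P3] Q1=[P1,P2,P4] Q2=[]
t=12-15: P3@Q0 runs 3, rem=8, I/O yield, promote→Q0. Q0=[P3] Q1=[P1,P2,P4] Q2=[]
t=15-18: P3@Q0 runs 3, rem=5, I/O yield, promote→Q0. Q0=[P3] Q1=[P1,P2,P4] Q2=[]
t=18-21: P3@Q0 runs 3, rem=2, I/O yield, promote→Q0. Q0=[P3] Q1=[P1,P2,P4] Q2=[]
t=21-23: P3@Q0 runs 2, rem=0, completes. Q0=[] Q1=[P1,P2,P4] Q2=[]
t=23-27: P1@Q1 runs 4, rem=6, quantum used, demote→Q2. Q0=[] Q1=[P2,P4] Q2=[P1]
t=27-31: P2@Q1 runs 4, rem=0, completes. Q0=[] Q1=[P4] Q2=[P1]
t=31-35: P4@Q1 runs 4, rem=1, quantum used, demote→Q2. Q0=[] Q1=[] Q2=[P1,P4]
t=35-41: P1@Q2 runs 6, rem=0, completes. Q0=[] Q1=[] Q2=[P4]
t=41-42: P4@Q2 runs 1, rem=0, completes. Q0=[] Q1=[] Q2=[]

Answer: P3,P2,P1,P4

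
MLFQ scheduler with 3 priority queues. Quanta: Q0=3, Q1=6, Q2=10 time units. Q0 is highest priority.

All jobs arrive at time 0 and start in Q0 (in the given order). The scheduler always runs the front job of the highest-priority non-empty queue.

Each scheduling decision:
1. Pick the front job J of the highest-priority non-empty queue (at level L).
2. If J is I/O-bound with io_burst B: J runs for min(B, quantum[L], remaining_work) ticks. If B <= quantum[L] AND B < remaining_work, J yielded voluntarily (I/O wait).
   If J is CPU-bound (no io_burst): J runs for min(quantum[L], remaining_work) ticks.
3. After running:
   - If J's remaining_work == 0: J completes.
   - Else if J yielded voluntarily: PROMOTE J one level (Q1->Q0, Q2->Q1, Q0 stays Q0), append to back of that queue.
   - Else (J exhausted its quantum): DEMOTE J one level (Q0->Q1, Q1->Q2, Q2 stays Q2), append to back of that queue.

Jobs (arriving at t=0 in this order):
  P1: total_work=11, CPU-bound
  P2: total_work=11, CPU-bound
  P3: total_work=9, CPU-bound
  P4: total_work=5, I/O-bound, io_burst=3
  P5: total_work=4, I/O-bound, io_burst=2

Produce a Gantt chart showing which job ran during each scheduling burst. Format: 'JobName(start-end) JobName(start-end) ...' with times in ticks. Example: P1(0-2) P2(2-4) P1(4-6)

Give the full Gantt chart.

Answer: P1(0-3) P2(3-6) P3(6-9) P4(9-12) P5(12-14) P4(14-16) P5(16-18) P1(18-24) P2(24-30) P3(30-36) P1(36-38) P2(38-40)

Derivation:
t=0-3: P1@Q0 runs 3, rem=8, quantum used, demote→Q1. Q0=[P2,P3,P4,P5] Q1=[P1] Q2=[]
t=3-6: P2@Q0 runs 3, rem=8, quantum used, demote→Q1. Q0=[P3,P4,P5] Q1=[P1,P2] Q2=[]
t=6-9: P3@Q0 runs 3, rem=6, quantum used, demote→Q1. Q0=[P4,P5] Q1=[P1,P2,P3] Q2=[]
t=9-12: P4@Q0 runs 3, rem=2, I/O yield, promote→Q0. Q0=[P5,P4] Q1=[P1,P2,P3] Q2=[]
t=12-14: P5@Q0 runs 2, rem=2, I/O yield, promote→Q0. Q0=[P4,P5] Q1=[P1,P2,P3] Q2=[]
t=14-16: P4@Q0 runs 2, rem=0, completes. Q0=[P5] Q1=[P1,P2,P3] Q2=[]
t=16-18: P5@Q0 runs 2, rem=0, completes. Q0=[] Q1=[P1,P2,P3] Q2=[]
t=18-24: P1@Q1 runs 6, rem=2, quantum used, demote→Q2. Q0=[] Q1=[P2,P3] Q2=[P1]
t=24-30: P2@Q1 runs 6, rem=2, quantum used, demote→Q2. Q0=[] Q1=[P3] Q2=[P1,P2]
t=30-36: P3@Q1 runs 6, rem=0, completes. Q0=[] Q1=[] Q2=[P1,P2]
t=36-38: P1@Q2 runs 2, rem=0, completes. Q0=[] Q1=[] Q2=[P2]
t=38-40: P2@Q2 runs 2, rem=0, completes. Q0=[] Q1=[] Q2=[]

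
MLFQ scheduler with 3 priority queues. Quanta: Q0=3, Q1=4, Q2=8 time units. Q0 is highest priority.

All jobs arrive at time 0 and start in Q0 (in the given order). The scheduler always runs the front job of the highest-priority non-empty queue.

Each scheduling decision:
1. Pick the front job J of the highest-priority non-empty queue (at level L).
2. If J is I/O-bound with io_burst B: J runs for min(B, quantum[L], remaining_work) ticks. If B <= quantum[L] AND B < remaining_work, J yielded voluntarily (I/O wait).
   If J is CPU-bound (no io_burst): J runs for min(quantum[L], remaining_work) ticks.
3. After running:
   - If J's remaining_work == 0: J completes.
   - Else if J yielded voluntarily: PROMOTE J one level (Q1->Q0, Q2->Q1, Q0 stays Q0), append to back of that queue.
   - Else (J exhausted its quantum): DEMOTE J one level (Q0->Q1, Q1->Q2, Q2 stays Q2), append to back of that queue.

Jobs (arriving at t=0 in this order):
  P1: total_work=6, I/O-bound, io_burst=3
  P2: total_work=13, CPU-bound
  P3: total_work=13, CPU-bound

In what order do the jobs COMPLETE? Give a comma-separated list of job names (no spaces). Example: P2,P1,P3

t=0-3: P1@Q0 runs 3, rem=3, I/O yield, promote→Q0. Q0=[P2,P3,P1] Q1=[] Q2=[]
t=3-6: P2@Q0 runs 3, rem=10, quantum used, demote→Q1. Q0=[P3,P1] Q1=[P2] Q2=[]
t=6-9: P3@Q0 runs 3, rem=10, quantum used, demote→Q1. Q0=[P1] Q1=[P2,P3] Q2=[]
t=9-12: P1@Q0 runs 3, rem=0, completes. Q0=[] Q1=[P2,P3] Q2=[]
t=12-16: P2@Q1 runs 4, rem=6, quantum used, demote→Q2. Q0=[] Q1=[P3] Q2=[P2]
t=16-20: P3@Q1 runs 4, rem=6, quantum used, demote→Q2. Q0=[] Q1=[] Q2=[P2,P3]
t=20-26: P2@Q2 runs 6, rem=0, completes. Q0=[] Q1=[] Q2=[P3]
t=26-32: P3@Q2 runs 6, rem=0, completes. Q0=[] Q1=[] Q2=[]

Answer: P1,P2,P3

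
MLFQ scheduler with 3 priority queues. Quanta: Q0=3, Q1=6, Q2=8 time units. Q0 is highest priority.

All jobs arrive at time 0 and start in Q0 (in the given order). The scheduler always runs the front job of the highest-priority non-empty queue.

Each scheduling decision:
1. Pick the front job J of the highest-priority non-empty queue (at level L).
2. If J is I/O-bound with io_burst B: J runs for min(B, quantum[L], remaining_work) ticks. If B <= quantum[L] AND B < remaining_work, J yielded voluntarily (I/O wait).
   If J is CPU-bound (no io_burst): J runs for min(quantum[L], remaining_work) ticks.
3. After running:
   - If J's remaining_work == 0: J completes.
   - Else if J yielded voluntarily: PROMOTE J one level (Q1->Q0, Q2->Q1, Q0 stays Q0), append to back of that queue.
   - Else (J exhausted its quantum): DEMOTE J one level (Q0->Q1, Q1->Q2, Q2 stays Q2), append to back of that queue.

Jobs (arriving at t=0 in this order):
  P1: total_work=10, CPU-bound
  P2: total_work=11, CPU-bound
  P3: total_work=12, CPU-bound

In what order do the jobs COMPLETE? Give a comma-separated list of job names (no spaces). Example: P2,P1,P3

t=0-3: P1@Q0 runs 3, rem=7, quantum used, demote→Q1. Q0=[P2,P3] Q1=[P1] Q2=[]
t=3-6: P2@Q0 runs 3, rem=8, quantum used, demote→Q1. Q0=[P3] Q1=[P1,P2] Q2=[]
t=6-9: P3@Q0 runs 3, rem=9, quantum used, demote→Q1. Q0=[] Q1=[P1,P2,P3] Q2=[]
t=9-15: P1@Q1 runs 6, rem=1, quantum used, demote→Q2. Q0=[] Q1=[P2,P3] Q2=[P1]
t=15-21: P2@Q1 runs 6, rem=2, quantum used, demote→Q2. Q0=[] Q1=[P3] Q2=[P1,P2]
t=21-27: P3@Q1 runs 6, rem=3, quantum used, demote→Q2. Q0=[] Q1=[] Q2=[P1,P2,P3]
t=27-28: P1@Q2 runs 1, rem=0, completes. Q0=[] Q1=[] Q2=[P2,P3]
t=28-30: P2@Q2 runs 2, rem=0, completes. Q0=[] Q1=[] Q2=[P3]
t=30-33: P3@Q2 runs 3, rem=0, completes. Q0=[] Q1=[] Q2=[]

Answer: P1,P2,P3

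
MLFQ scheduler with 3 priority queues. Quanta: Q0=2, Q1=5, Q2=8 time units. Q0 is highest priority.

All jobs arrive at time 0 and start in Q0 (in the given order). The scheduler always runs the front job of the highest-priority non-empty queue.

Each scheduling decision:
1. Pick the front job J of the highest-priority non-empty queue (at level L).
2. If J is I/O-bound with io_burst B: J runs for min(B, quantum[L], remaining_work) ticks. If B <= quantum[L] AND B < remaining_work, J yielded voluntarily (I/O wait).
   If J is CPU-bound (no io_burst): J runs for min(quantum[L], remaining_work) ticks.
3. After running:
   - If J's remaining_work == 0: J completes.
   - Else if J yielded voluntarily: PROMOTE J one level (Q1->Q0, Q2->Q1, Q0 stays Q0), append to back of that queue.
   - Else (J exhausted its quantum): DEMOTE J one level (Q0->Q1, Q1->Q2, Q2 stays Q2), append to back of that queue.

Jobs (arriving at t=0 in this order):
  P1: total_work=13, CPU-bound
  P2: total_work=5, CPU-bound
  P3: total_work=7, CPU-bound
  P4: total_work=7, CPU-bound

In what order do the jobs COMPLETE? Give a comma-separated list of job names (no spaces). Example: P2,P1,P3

t=0-2: P1@Q0 runs 2, rem=11, quantum used, demote→Q1. Q0=[P2,P3,P4] Q1=[P1] Q2=[]
t=2-4: P2@Q0 runs 2, rem=3, quantum used, demote→Q1. Q0=[P3,P4] Q1=[P1,P2] Q2=[]
t=4-6: P3@Q0 runs 2, rem=5, quantum used, demote→Q1. Q0=[P4] Q1=[P1,P2,P3] Q2=[]
t=6-8: P4@Q0 runs 2, rem=5, quantum used, demote→Q1. Q0=[] Q1=[P1,P2,P3,P4] Q2=[]
t=8-13: P1@Q1 runs 5, rem=6, quantum used, demote→Q2. Q0=[] Q1=[P2,P3,P4] Q2=[P1]
t=13-16: P2@Q1 runs 3, rem=0, completes. Q0=[] Q1=[P3,P4] Q2=[P1]
t=16-21: P3@Q1 runs 5, rem=0, completes. Q0=[] Q1=[P4] Q2=[P1]
t=21-26: P4@Q1 runs 5, rem=0, completes. Q0=[] Q1=[] Q2=[P1]
t=26-32: P1@Q2 runs 6, rem=0, completes. Q0=[] Q1=[] Q2=[]

Answer: P2,P3,P4,P1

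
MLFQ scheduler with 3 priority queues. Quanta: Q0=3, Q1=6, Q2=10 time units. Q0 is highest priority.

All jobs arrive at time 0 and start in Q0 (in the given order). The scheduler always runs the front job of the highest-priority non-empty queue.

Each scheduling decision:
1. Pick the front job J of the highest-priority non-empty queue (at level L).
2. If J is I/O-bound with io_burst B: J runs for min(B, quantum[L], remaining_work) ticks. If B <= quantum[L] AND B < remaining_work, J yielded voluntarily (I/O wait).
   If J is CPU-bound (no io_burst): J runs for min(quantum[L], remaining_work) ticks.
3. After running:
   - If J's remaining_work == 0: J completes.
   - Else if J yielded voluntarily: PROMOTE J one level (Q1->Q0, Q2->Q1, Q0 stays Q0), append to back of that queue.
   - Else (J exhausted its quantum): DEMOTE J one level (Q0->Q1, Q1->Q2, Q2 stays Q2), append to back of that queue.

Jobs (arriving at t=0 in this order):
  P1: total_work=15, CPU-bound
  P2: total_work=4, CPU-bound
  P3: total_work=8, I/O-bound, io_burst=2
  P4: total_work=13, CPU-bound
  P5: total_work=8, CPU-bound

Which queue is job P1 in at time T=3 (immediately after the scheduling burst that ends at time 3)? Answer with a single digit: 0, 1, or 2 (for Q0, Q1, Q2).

Answer: 1

Derivation:
t=0-3: P1@Q0 runs 3, rem=12, quantum used, demote→Q1. Q0=[P2,P3,P4,P5] Q1=[P1] Q2=[]
t=3-6: P2@Q0 runs 3, rem=1, quantum used, demote→Q1. Q0=[P3,P4,P5] Q1=[P1,P2] Q2=[]
t=6-8: P3@Q0 runs 2, rem=6, I/O yield, promote→Q0. Q0=[P4,P5,P3] Q1=[P1,P2] Q2=[]
t=8-11: P4@Q0 runs 3, rem=10, quantum used, demote→Q1. Q0=[P5,P3] Q1=[P1,P2,P4] Q2=[]
t=11-14: P5@Q0 runs 3, rem=5, quantum used, demote→Q1. Q0=[P3] Q1=[P1,P2,P4,P5] Q2=[]
t=14-16: P3@Q0 runs 2, rem=4, I/O yield, promote→Q0. Q0=[P3] Q1=[P1,P2,P4,P5] Q2=[]
t=16-18: P3@Q0 runs 2, rem=2, I/O yield, promote→Q0. Q0=[P3] Q1=[P1,P2,P4,P5] Q2=[]
t=18-20: P3@Q0 runs 2, rem=0, completes. Q0=[] Q1=[P1,P2,P4,P5] Q2=[]
t=20-26: P1@Q1 runs 6, rem=6, quantum used, demote→Q2. Q0=[] Q1=[P2,P4,P5] Q2=[P1]
t=26-27: P2@Q1 runs 1, rem=0, completes. Q0=[] Q1=[P4,P5] Q2=[P1]
t=27-33: P4@Q1 runs 6, rem=4, quantum used, demote→Q2. Q0=[] Q1=[P5] Q2=[P1,P4]
t=33-38: P5@Q1 runs 5, rem=0, completes. Q0=[] Q1=[] Q2=[P1,P4]
t=38-44: P1@Q2 runs 6, rem=0, completes. Q0=[] Q1=[] Q2=[P4]
t=44-48: P4@Q2 runs 4, rem=0, completes. Q0=[] Q1=[] Q2=[]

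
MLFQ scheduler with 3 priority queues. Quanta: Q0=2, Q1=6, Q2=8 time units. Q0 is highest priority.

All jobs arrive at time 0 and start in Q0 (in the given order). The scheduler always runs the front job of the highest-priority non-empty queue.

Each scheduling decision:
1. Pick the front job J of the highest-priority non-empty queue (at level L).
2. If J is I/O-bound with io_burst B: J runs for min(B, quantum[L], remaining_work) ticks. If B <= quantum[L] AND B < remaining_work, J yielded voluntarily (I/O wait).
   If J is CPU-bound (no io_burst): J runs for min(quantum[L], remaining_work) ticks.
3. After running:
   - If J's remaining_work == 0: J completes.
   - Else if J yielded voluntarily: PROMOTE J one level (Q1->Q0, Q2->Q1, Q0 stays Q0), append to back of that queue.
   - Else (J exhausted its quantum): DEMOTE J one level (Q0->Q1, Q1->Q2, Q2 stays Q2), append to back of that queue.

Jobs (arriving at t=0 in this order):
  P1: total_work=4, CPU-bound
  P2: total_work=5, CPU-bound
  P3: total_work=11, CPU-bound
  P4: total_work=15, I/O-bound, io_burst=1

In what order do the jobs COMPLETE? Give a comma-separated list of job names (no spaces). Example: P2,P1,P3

t=0-2: P1@Q0 runs 2, rem=2, quantum used, demote→Q1. Q0=[P2,P3,P4] Q1=[P1] Q2=[]
t=2-4: P2@Q0 runs 2, rem=3, quantum used, demote→Q1. Q0=[P3,P4] Q1=[P1,P2] Q2=[]
t=4-6: P3@Q0 runs 2, rem=9, quantum used, demote→Q1. Q0=[P4] Q1=[P1,P2,P3] Q2=[]
t=6-7: P4@Q0 runs 1, rem=14, I/O yield, promote→Q0. Q0=[P4] Q1=[P1,P2,P3] Q2=[]
t=7-8: P4@Q0 runs 1, rem=13, I/O yield, promote→Q0. Q0=[P4] Q1=[P1,P2,P3] Q2=[]
t=8-9: P4@Q0 runs 1, rem=12, I/O yield, promote→Q0. Q0=[P4] Q1=[P1,P2,P3] Q2=[]
t=9-10: P4@Q0 runs 1, rem=11, I/O yield, promote→Q0. Q0=[P4] Q1=[P1,P2,P3] Q2=[]
t=10-11: P4@Q0 runs 1, rem=10, I/O yield, promote→Q0. Q0=[P4] Q1=[P1,P2,P3] Q2=[]
t=11-12: P4@Q0 runs 1, rem=9, I/O yield, promote→Q0. Q0=[P4] Q1=[P1,P2,P3] Q2=[]
t=12-13: P4@Q0 runs 1, rem=8, I/O yield, promote→Q0. Q0=[P4] Q1=[P1,P2,P3] Q2=[]
t=13-14: P4@Q0 runs 1, rem=7, I/O yield, promote→Q0. Q0=[P4] Q1=[P1,P2,P3] Q2=[]
t=14-15: P4@Q0 runs 1, rem=6, I/O yield, promote→Q0. Q0=[P4] Q1=[P1,P2,P3] Q2=[]
t=15-16: P4@Q0 runs 1, rem=5, I/O yield, promote→Q0. Q0=[P4] Q1=[P1,P2,P3] Q2=[]
t=16-17: P4@Q0 runs 1, rem=4, I/O yield, promote→Q0. Q0=[P4] Q1=[P1,P2,P3] Q2=[]
t=17-18: P4@Q0 runs 1, rem=3, I/O yield, promote→Q0. Q0=[P4] Q1=[P1,P2,P3] Q2=[]
t=18-19: P4@Q0 runs 1, rem=2, I/O yield, promote→Q0. Q0=[P4] Q1=[P1,P2,P3] Q2=[]
t=19-20: P4@Q0 runs 1, rem=1, I/O yield, promote→Q0. Q0=[P4] Q1=[P1,P2,P3] Q2=[]
t=20-21: P4@Q0 runs 1, rem=0, completes. Q0=[] Q1=[P1,P2,P3] Q2=[]
t=21-23: P1@Q1 runs 2, rem=0, completes. Q0=[] Q1=[P2,P3] Q2=[]
t=23-26: P2@Q1 runs 3, rem=0, completes. Q0=[] Q1=[P3] Q2=[]
t=26-32: P3@Q1 runs 6, rem=3, quantum used, demote→Q2. Q0=[] Q1=[] Q2=[P3]
t=32-35: P3@Q2 runs 3, rem=0, completes. Q0=[] Q1=[] Q2=[]

Answer: P4,P1,P2,P3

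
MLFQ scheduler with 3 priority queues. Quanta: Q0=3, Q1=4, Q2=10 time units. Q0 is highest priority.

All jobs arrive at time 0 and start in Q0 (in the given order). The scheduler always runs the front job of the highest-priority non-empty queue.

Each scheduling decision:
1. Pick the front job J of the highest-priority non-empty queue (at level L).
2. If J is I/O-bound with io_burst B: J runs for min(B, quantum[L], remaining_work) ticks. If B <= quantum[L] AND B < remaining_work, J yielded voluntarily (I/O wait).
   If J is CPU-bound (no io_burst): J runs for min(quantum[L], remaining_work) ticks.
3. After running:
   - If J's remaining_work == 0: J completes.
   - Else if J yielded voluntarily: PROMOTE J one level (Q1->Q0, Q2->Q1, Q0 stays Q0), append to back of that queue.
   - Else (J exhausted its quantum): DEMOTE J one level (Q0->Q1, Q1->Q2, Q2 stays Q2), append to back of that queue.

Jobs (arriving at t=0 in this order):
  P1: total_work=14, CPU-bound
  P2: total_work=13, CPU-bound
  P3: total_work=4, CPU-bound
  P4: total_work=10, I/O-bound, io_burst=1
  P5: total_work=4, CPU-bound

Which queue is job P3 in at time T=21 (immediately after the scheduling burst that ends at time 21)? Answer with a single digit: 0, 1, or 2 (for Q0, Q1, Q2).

Answer: 1

Derivation:
t=0-3: P1@Q0 runs 3, rem=11, quantum used, demote→Q1. Q0=[P2,P3,P4,P5] Q1=[P1] Q2=[]
t=3-6: P2@Q0 runs 3, rem=10, quantum used, demote→Q1. Q0=[P3,P4,P5] Q1=[P1,P2] Q2=[]
t=6-9: P3@Q0 runs 3, rem=1, quantum used, demote→Q1. Q0=[P4,P5] Q1=[P1,P2,P3] Q2=[]
t=9-10: P4@Q0 runs 1, rem=9, I/O yield, promote→Q0. Q0=[P5,P4] Q1=[P1,P2,P3] Q2=[]
t=10-13: P5@Q0 runs 3, rem=1, quantum used, demote→Q1. Q0=[P4] Q1=[P1,P2,P3,P5] Q2=[]
t=13-14: P4@Q0 runs 1, rem=8, I/O yield, promote→Q0. Q0=[P4] Q1=[P1,P2,P3,P5] Q2=[]
t=14-15: P4@Q0 runs 1, rem=7, I/O yield, promote→Q0. Q0=[P4] Q1=[P1,P2,P3,P5] Q2=[]
t=15-16: P4@Q0 runs 1, rem=6, I/O yield, promote→Q0. Q0=[P4] Q1=[P1,P2,P3,P5] Q2=[]
t=16-17: P4@Q0 runs 1, rem=5, I/O yield, promote→Q0. Q0=[P4] Q1=[P1,P2,P3,P5] Q2=[]
t=17-18: P4@Q0 runs 1, rem=4, I/O yield, promote→Q0. Q0=[P4] Q1=[P1,P2,P3,P5] Q2=[]
t=18-19: P4@Q0 runs 1, rem=3, I/O yield, promote→Q0. Q0=[P4] Q1=[P1,P2,P3,P5] Q2=[]
t=19-20: P4@Q0 runs 1, rem=2, I/O yield, promote→Q0. Q0=[P4] Q1=[P1,P2,P3,P5] Q2=[]
t=20-21: P4@Q0 runs 1, rem=1, I/O yield, promote→Q0. Q0=[P4] Q1=[P1,P2,P3,P5] Q2=[]
t=21-22: P4@Q0 runs 1, rem=0, completes. Q0=[] Q1=[P1,P2,P3,P5] Q2=[]
t=22-26: P1@Q1 runs 4, rem=7, quantum used, demote→Q2. Q0=[] Q1=[P2,P3,P5] Q2=[P1]
t=26-30: P2@Q1 runs 4, rem=6, quantum used, demote→Q2. Q0=[] Q1=[P3,P5] Q2=[P1,P2]
t=30-31: P3@Q1 runs 1, rem=0, completes. Q0=[] Q1=[P5] Q2=[P1,P2]
t=31-32: P5@Q1 runs 1, rem=0, completes. Q0=[] Q1=[] Q2=[P1,P2]
t=32-39: P1@Q2 runs 7, rem=0, completes. Q0=[] Q1=[] Q2=[P2]
t=39-45: P2@Q2 runs 6, rem=0, completes. Q0=[] Q1=[] Q2=[]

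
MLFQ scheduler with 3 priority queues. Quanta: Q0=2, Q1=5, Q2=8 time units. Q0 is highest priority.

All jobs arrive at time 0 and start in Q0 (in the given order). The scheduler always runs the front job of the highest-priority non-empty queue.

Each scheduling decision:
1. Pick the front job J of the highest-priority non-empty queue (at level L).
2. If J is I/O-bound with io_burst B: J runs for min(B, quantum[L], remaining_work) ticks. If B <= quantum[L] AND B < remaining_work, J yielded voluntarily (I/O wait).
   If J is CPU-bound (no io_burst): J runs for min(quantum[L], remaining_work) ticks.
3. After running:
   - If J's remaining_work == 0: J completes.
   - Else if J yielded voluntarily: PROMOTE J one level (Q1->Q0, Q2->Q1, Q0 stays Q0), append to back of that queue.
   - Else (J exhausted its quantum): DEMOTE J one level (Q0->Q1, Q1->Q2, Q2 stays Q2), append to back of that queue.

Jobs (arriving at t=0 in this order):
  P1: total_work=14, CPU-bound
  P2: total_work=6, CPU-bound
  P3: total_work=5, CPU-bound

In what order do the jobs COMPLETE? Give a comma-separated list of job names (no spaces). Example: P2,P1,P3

Answer: P2,P3,P1

Derivation:
t=0-2: P1@Q0 runs 2, rem=12, quantum used, demote→Q1. Q0=[P2,P3] Q1=[P1] Q2=[]
t=2-4: P2@Q0 runs 2, rem=4, quantum used, demote→Q1. Q0=[P3] Q1=[P1,P2] Q2=[]
t=4-6: P3@Q0 runs 2, rem=3, quantum used, demote→Q1. Q0=[] Q1=[P1,P2,P3] Q2=[]
t=6-11: P1@Q1 runs 5, rem=7, quantum used, demote→Q2. Q0=[] Q1=[P2,P3] Q2=[P1]
t=11-15: P2@Q1 runs 4, rem=0, completes. Q0=[] Q1=[P3] Q2=[P1]
t=15-18: P3@Q1 runs 3, rem=0, completes. Q0=[] Q1=[] Q2=[P1]
t=18-25: P1@Q2 runs 7, rem=0, completes. Q0=[] Q1=[] Q2=[]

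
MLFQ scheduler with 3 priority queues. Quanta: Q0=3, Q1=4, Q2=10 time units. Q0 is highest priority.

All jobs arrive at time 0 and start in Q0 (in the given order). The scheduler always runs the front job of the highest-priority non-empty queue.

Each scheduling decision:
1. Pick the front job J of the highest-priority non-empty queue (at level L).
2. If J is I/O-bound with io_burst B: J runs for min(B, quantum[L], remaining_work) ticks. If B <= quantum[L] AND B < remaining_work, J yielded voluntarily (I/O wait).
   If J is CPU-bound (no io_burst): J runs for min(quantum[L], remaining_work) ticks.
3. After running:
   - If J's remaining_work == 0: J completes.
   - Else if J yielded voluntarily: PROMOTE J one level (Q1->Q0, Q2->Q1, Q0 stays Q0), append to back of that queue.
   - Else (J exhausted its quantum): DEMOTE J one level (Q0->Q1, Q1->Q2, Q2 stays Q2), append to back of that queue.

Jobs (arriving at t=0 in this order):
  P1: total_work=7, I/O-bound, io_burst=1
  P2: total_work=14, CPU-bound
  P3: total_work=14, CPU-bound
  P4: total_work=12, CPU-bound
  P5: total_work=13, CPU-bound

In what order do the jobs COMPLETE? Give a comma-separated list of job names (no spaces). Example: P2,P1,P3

t=0-1: P1@Q0 runs 1, rem=6, I/O yield, promote→Q0. Q0=[P2,P3,P4,P5,P1] Q1=[] Q2=[]
t=1-4: P2@Q0 runs 3, rem=11, quantum used, demote→Q1. Q0=[P3,P4,P5,P1] Q1=[P2] Q2=[]
t=4-7: P3@Q0 runs 3, rem=11, quantum used, demote→Q1. Q0=[P4,P5,P1] Q1=[P2,P3] Q2=[]
t=7-10: P4@Q0 runs 3, rem=9, quantum used, demote→Q1. Q0=[P5,P1] Q1=[P2,P3,P4] Q2=[]
t=10-13: P5@Q0 runs 3, rem=10, quantum used, demote→Q1. Q0=[P1] Q1=[P2,P3,P4,P5] Q2=[]
t=13-14: P1@Q0 runs 1, rem=5, I/O yield, promote→Q0. Q0=[P1] Q1=[P2,P3,P4,P5] Q2=[]
t=14-15: P1@Q0 runs 1, rem=4, I/O yield, promote→Q0. Q0=[P1] Q1=[P2,P3,P4,P5] Q2=[]
t=15-16: P1@Q0 runs 1, rem=3, I/O yield, promote→Q0. Q0=[P1] Q1=[P2,P3,P4,P5] Q2=[]
t=16-17: P1@Q0 runs 1, rem=2, I/O yield, promote→Q0. Q0=[P1] Q1=[P2,P3,P4,P5] Q2=[]
t=17-18: P1@Q0 runs 1, rem=1, I/O yield, promote→Q0. Q0=[P1] Q1=[P2,P3,P4,P5] Q2=[]
t=18-19: P1@Q0 runs 1, rem=0, completes. Q0=[] Q1=[P2,P3,P4,P5] Q2=[]
t=19-23: P2@Q1 runs 4, rem=7, quantum used, demote→Q2. Q0=[] Q1=[P3,P4,P5] Q2=[P2]
t=23-27: P3@Q1 runs 4, rem=7, quantum used, demote→Q2. Q0=[] Q1=[P4,P5] Q2=[P2,P3]
t=27-31: P4@Q1 runs 4, rem=5, quantum used, demote→Q2. Q0=[] Q1=[P5] Q2=[P2,P3,P4]
t=31-35: P5@Q1 runs 4, rem=6, quantum used, demote→Q2. Q0=[] Q1=[] Q2=[P2,P3,P4,P5]
t=35-42: P2@Q2 runs 7, rem=0, completes. Q0=[] Q1=[] Q2=[P3,P4,P5]
t=42-49: P3@Q2 runs 7, rem=0, completes. Q0=[] Q1=[] Q2=[P4,P5]
t=49-54: P4@Q2 runs 5, rem=0, completes. Q0=[] Q1=[] Q2=[P5]
t=54-60: P5@Q2 runs 6, rem=0, completes. Q0=[] Q1=[] Q2=[]

Answer: P1,P2,P3,P4,P5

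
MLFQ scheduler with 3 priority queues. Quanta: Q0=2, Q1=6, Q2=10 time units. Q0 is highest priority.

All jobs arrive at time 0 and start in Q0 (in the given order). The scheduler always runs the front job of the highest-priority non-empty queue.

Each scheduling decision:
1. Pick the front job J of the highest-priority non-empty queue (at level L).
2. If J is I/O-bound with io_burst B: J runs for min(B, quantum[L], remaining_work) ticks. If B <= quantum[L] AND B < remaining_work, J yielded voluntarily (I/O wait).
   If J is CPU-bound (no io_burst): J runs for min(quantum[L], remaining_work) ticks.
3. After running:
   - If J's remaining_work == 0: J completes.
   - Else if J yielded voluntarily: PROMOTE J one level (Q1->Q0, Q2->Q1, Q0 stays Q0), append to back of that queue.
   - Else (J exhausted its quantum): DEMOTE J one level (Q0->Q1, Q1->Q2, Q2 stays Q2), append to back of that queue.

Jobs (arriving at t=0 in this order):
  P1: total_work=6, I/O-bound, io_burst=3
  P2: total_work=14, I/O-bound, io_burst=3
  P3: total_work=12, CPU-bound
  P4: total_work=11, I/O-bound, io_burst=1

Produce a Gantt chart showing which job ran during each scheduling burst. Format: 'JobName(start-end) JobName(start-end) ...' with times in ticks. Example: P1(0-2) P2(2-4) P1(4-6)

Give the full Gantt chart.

Answer: P1(0-2) P2(2-4) P3(4-6) P4(6-7) P4(7-8) P4(8-9) P4(9-10) P4(10-11) P4(11-12) P4(12-13) P4(13-14) P4(14-15) P4(15-16) P4(16-17) P1(17-20) P1(20-21) P2(21-24) P2(24-26) P3(26-32) P2(32-35) P2(35-37) P2(37-39) P3(39-43)

Derivation:
t=0-2: P1@Q0 runs 2, rem=4, quantum used, demote→Q1. Q0=[P2,P3,P4] Q1=[P1] Q2=[]
t=2-4: P2@Q0 runs 2, rem=12, quantum used, demote→Q1. Q0=[P3,P4] Q1=[P1,P2] Q2=[]
t=4-6: P3@Q0 runs 2, rem=10, quantum used, demote→Q1. Q0=[P4] Q1=[P1,P2,P3] Q2=[]
t=6-7: P4@Q0 runs 1, rem=10, I/O yield, promote→Q0. Q0=[P4] Q1=[P1,P2,P3] Q2=[]
t=7-8: P4@Q0 runs 1, rem=9, I/O yield, promote→Q0. Q0=[P4] Q1=[P1,P2,P3] Q2=[]
t=8-9: P4@Q0 runs 1, rem=8, I/O yield, promote→Q0. Q0=[P4] Q1=[P1,P2,P3] Q2=[]
t=9-10: P4@Q0 runs 1, rem=7, I/O yield, promote→Q0. Q0=[P4] Q1=[P1,P2,P3] Q2=[]
t=10-11: P4@Q0 runs 1, rem=6, I/O yield, promote→Q0. Q0=[P4] Q1=[P1,P2,P3] Q2=[]
t=11-12: P4@Q0 runs 1, rem=5, I/O yield, promote→Q0. Q0=[P4] Q1=[P1,P2,P3] Q2=[]
t=12-13: P4@Q0 runs 1, rem=4, I/O yield, promote→Q0. Q0=[P4] Q1=[P1,P2,P3] Q2=[]
t=13-14: P4@Q0 runs 1, rem=3, I/O yield, promote→Q0. Q0=[P4] Q1=[P1,P2,P3] Q2=[]
t=14-15: P4@Q0 runs 1, rem=2, I/O yield, promote→Q0. Q0=[P4] Q1=[P1,P2,P3] Q2=[]
t=15-16: P4@Q0 runs 1, rem=1, I/O yield, promote→Q0. Q0=[P4] Q1=[P1,P2,P3] Q2=[]
t=16-17: P4@Q0 runs 1, rem=0, completes. Q0=[] Q1=[P1,P2,P3] Q2=[]
t=17-20: P1@Q1 runs 3, rem=1, I/O yield, promote→Q0. Q0=[P1] Q1=[P2,P3] Q2=[]
t=20-21: P1@Q0 runs 1, rem=0, completes. Q0=[] Q1=[P2,P3] Q2=[]
t=21-24: P2@Q1 runs 3, rem=9, I/O yield, promote→Q0. Q0=[P2] Q1=[P3] Q2=[]
t=24-26: P2@Q0 runs 2, rem=7, quantum used, demote→Q1. Q0=[] Q1=[P3,P2] Q2=[]
t=26-32: P3@Q1 runs 6, rem=4, quantum used, demote→Q2. Q0=[] Q1=[P2] Q2=[P3]
t=32-35: P2@Q1 runs 3, rem=4, I/O yield, promote→Q0. Q0=[P2] Q1=[] Q2=[P3]
t=35-37: P2@Q0 runs 2, rem=2, quantum used, demote→Q1. Q0=[] Q1=[P2] Q2=[P3]
t=37-39: P2@Q1 runs 2, rem=0, completes. Q0=[] Q1=[] Q2=[P3]
t=39-43: P3@Q2 runs 4, rem=0, completes. Q0=[] Q1=[] Q2=[]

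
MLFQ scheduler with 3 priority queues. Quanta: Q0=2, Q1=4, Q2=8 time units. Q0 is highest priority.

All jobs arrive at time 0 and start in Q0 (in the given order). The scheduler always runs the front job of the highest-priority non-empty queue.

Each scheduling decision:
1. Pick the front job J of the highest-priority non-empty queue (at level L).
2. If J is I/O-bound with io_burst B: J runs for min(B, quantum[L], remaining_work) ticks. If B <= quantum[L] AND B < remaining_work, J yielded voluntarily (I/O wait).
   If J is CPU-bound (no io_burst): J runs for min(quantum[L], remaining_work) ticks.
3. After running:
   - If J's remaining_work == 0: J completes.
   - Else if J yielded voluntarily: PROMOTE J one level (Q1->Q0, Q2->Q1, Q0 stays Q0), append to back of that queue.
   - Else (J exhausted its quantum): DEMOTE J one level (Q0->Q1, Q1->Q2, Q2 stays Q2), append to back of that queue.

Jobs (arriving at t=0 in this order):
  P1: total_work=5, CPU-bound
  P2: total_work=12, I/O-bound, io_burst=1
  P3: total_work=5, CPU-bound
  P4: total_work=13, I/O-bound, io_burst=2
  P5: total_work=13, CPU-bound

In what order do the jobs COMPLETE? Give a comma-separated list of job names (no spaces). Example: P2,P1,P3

Answer: P4,P2,P1,P3,P5

Derivation:
t=0-2: P1@Q0 runs 2, rem=3, quantum used, demote→Q1. Q0=[P2,P3,P4,P5] Q1=[P1] Q2=[]
t=2-3: P2@Q0 runs 1, rem=11, I/O yield, promote→Q0. Q0=[P3,P4,P5,P2] Q1=[P1] Q2=[]
t=3-5: P3@Q0 runs 2, rem=3, quantum used, demote→Q1. Q0=[P4,P5,P2] Q1=[P1,P3] Q2=[]
t=5-7: P4@Q0 runs 2, rem=11, I/O yield, promote→Q0. Q0=[P5,P2,P4] Q1=[P1,P3] Q2=[]
t=7-9: P5@Q0 runs 2, rem=11, quantum used, demote→Q1. Q0=[P2,P4] Q1=[P1,P3,P5] Q2=[]
t=9-10: P2@Q0 runs 1, rem=10, I/O yield, promote→Q0. Q0=[P4,P2] Q1=[P1,P3,P5] Q2=[]
t=10-12: P4@Q0 runs 2, rem=9, I/O yield, promote→Q0. Q0=[P2,P4] Q1=[P1,P3,P5] Q2=[]
t=12-13: P2@Q0 runs 1, rem=9, I/O yield, promote→Q0. Q0=[P4,P2] Q1=[P1,P3,P5] Q2=[]
t=13-15: P4@Q0 runs 2, rem=7, I/O yield, promote→Q0. Q0=[P2,P4] Q1=[P1,P3,P5] Q2=[]
t=15-16: P2@Q0 runs 1, rem=8, I/O yield, promote→Q0. Q0=[P4,P2] Q1=[P1,P3,P5] Q2=[]
t=16-18: P4@Q0 runs 2, rem=5, I/O yield, promote→Q0. Q0=[P2,P4] Q1=[P1,P3,P5] Q2=[]
t=18-19: P2@Q0 runs 1, rem=7, I/O yield, promote→Q0. Q0=[P4,P2] Q1=[P1,P3,P5] Q2=[]
t=19-21: P4@Q0 runs 2, rem=3, I/O yield, promote→Q0. Q0=[P2,P4] Q1=[P1,P3,P5] Q2=[]
t=21-22: P2@Q0 runs 1, rem=6, I/O yield, promote→Q0. Q0=[P4,P2] Q1=[P1,P3,P5] Q2=[]
t=22-24: P4@Q0 runs 2, rem=1, I/O yield, promote→Q0. Q0=[P2,P4] Q1=[P1,P3,P5] Q2=[]
t=24-25: P2@Q0 runs 1, rem=5, I/O yield, promote→Q0. Q0=[P4,P2] Q1=[P1,P3,P5] Q2=[]
t=25-26: P4@Q0 runs 1, rem=0, completes. Q0=[P2] Q1=[P1,P3,P5] Q2=[]
t=26-27: P2@Q0 runs 1, rem=4, I/O yield, promote→Q0. Q0=[P2] Q1=[P1,P3,P5] Q2=[]
t=27-28: P2@Q0 runs 1, rem=3, I/O yield, promote→Q0. Q0=[P2] Q1=[P1,P3,P5] Q2=[]
t=28-29: P2@Q0 runs 1, rem=2, I/O yield, promote→Q0. Q0=[P2] Q1=[P1,P3,P5] Q2=[]
t=29-30: P2@Q0 runs 1, rem=1, I/O yield, promote→Q0. Q0=[P2] Q1=[P1,P3,P5] Q2=[]
t=30-31: P2@Q0 runs 1, rem=0, completes. Q0=[] Q1=[P1,P3,P5] Q2=[]
t=31-34: P1@Q1 runs 3, rem=0, completes. Q0=[] Q1=[P3,P5] Q2=[]
t=34-37: P3@Q1 runs 3, rem=0, completes. Q0=[] Q1=[P5] Q2=[]
t=37-41: P5@Q1 runs 4, rem=7, quantum used, demote→Q2. Q0=[] Q1=[] Q2=[P5]
t=41-48: P5@Q2 runs 7, rem=0, completes. Q0=[] Q1=[] Q2=[]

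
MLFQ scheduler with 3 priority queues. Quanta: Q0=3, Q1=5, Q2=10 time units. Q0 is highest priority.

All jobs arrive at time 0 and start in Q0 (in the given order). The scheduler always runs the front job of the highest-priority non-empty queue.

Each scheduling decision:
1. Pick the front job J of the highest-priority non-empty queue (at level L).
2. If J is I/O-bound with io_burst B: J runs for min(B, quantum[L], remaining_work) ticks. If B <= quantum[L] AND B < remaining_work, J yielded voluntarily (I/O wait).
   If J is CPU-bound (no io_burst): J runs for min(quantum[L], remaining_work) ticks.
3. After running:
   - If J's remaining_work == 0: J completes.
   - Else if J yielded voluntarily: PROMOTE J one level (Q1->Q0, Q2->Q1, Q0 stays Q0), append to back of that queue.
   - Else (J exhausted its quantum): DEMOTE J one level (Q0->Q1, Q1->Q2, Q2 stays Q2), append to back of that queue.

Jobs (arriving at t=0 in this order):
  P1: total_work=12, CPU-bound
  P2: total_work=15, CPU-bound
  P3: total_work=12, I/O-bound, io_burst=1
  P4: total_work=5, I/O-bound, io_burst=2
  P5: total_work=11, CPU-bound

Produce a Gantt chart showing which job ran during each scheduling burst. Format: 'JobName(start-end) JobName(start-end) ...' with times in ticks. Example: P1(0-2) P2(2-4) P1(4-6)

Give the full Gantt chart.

Answer: P1(0-3) P2(3-6) P3(6-7) P4(7-9) P5(9-12) P3(12-13) P4(13-15) P3(15-16) P4(16-17) P3(17-18) P3(18-19) P3(19-20) P3(20-21) P3(21-22) P3(22-23) P3(23-24) P3(24-25) P3(25-26) P1(26-31) P2(31-36) P5(36-41) P1(41-45) P2(45-52) P5(52-55)

Derivation:
t=0-3: P1@Q0 runs 3, rem=9, quantum used, demote→Q1. Q0=[P2,P3,P4,P5] Q1=[P1] Q2=[]
t=3-6: P2@Q0 runs 3, rem=12, quantum used, demote→Q1. Q0=[P3,P4,P5] Q1=[P1,P2] Q2=[]
t=6-7: P3@Q0 runs 1, rem=11, I/O yield, promote→Q0. Q0=[P4,P5,P3] Q1=[P1,P2] Q2=[]
t=7-9: P4@Q0 runs 2, rem=3, I/O yield, promote→Q0. Q0=[P5,P3,P4] Q1=[P1,P2] Q2=[]
t=9-12: P5@Q0 runs 3, rem=8, quantum used, demote→Q1. Q0=[P3,P4] Q1=[P1,P2,P5] Q2=[]
t=12-13: P3@Q0 runs 1, rem=10, I/O yield, promote→Q0. Q0=[P4,P3] Q1=[P1,P2,P5] Q2=[]
t=13-15: P4@Q0 runs 2, rem=1, I/O yield, promote→Q0. Q0=[P3,P4] Q1=[P1,P2,P5] Q2=[]
t=15-16: P3@Q0 runs 1, rem=9, I/O yield, promote→Q0. Q0=[P4,P3] Q1=[P1,P2,P5] Q2=[]
t=16-17: P4@Q0 runs 1, rem=0, completes. Q0=[P3] Q1=[P1,P2,P5] Q2=[]
t=17-18: P3@Q0 runs 1, rem=8, I/O yield, promote→Q0. Q0=[P3] Q1=[P1,P2,P5] Q2=[]
t=18-19: P3@Q0 runs 1, rem=7, I/O yield, promote→Q0. Q0=[P3] Q1=[P1,P2,P5] Q2=[]
t=19-20: P3@Q0 runs 1, rem=6, I/O yield, promote→Q0. Q0=[P3] Q1=[P1,P2,P5] Q2=[]
t=20-21: P3@Q0 runs 1, rem=5, I/O yield, promote→Q0. Q0=[P3] Q1=[P1,P2,P5] Q2=[]
t=21-22: P3@Q0 runs 1, rem=4, I/O yield, promote→Q0. Q0=[P3] Q1=[P1,P2,P5] Q2=[]
t=22-23: P3@Q0 runs 1, rem=3, I/O yield, promote→Q0. Q0=[P3] Q1=[P1,P2,P5] Q2=[]
t=23-24: P3@Q0 runs 1, rem=2, I/O yield, promote→Q0. Q0=[P3] Q1=[P1,P2,P5] Q2=[]
t=24-25: P3@Q0 runs 1, rem=1, I/O yield, promote→Q0. Q0=[P3] Q1=[P1,P2,P5] Q2=[]
t=25-26: P3@Q0 runs 1, rem=0, completes. Q0=[] Q1=[P1,P2,P5] Q2=[]
t=26-31: P1@Q1 runs 5, rem=4, quantum used, demote→Q2. Q0=[] Q1=[P2,P5] Q2=[P1]
t=31-36: P2@Q1 runs 5, rem=7, quantum used, demote→Q2. Q0=[] Q1=[P5] Q2=[P1,P2]
t=36-41: P5@Q1 runs 5, rem=3, quantum used, demote→Q2. Q0=[] Q1=[] Q2=[P1,P2,P5]
t=41-45: P1@Q2 runs 4, rem=0, completes. Q0=[] Q1=[] Q2=[P2,P5]
t=45-52: P2@Q2 runs 7, rem=0, completes. Q0=[] Q1=[] Q2=[P5]
t=52-55: P5@Q2 runs 3, rem=0, completes. Q0=[] Q1=[] Q2=[]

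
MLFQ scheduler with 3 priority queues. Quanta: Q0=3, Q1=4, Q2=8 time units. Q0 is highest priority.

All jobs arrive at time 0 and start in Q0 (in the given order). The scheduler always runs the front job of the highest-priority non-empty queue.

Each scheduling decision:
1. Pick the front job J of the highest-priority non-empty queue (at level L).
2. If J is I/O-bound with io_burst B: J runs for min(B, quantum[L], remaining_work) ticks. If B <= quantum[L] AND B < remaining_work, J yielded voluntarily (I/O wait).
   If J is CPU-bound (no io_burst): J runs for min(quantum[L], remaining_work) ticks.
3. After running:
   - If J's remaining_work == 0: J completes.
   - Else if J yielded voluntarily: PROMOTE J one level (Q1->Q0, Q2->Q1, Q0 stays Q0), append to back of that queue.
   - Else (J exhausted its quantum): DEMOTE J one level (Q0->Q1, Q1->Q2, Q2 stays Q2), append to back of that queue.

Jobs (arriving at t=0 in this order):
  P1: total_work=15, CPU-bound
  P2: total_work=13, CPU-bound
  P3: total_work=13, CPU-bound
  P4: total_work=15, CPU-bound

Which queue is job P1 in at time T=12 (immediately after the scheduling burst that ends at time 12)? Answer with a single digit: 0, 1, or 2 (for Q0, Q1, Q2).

t=0-3: P1@Q0 runs 3, rem=12, quantum used, demote→Q1. Q0=[P2,P3,P4] Q1=[P1] Q2=[]
t=3-6: P2@Q0 runs 3, rem=10, quantum used, demote→Q1. Q0=[P3,P4] Q1=[P1,P2] Q2=[]
t=6-9: P3@Q0 runs 3, rem=10, quantum used, demote→Q1. Q0=[P4] Q1=[P1,P2,P3] Q2=[]
t=9-12: P4@Q0 runs 3, rem=12, quantum used, demote→Q1. Q0=[] Q1=[P1,P2,P3,P4] Q2=[]
t=12-16: P1@Q1 runs 4, rem=8, quantum used, demote→Q2. Q0=[] Q1=[P2,P3,P4] Q2=[P1]
t=16-20: P2@Q1 runs 4, rem=6, quantum used, demote→Q2. Q0=[] Q1=[P3,P4] Q2=[P1,P2]
t=20-24: P3@Q1 runs 4, rem=6, quantum used, demote→Q2. Q0=[] Q1=[P4] Q2=[P1,P2,P3]
t=24-28: P4@Q1 runs 4, rem=8, quantum used, demote→Q2. Q0=[] Q1=[] Q2=[P1,P2,P3,P4]
t=28-36: P1@Q2 runs 8, rem=0, completes. Q0=[] Q1=[] Q2=[P2,P3,P4]
t=36-42: P2@Q2 runs 6, rem=0, completes. Q0=[] Q1=[] Q2=[P3,P4]
t=42-48: P3@Q2 runs 6, rem=0, completes. Q0=[] Q1=[] Q2=[P4]
t=48-56: P4@Q2 runs 8, rem=0, completes. Q0=[] Q1=[] Q2=[]

Answer: 1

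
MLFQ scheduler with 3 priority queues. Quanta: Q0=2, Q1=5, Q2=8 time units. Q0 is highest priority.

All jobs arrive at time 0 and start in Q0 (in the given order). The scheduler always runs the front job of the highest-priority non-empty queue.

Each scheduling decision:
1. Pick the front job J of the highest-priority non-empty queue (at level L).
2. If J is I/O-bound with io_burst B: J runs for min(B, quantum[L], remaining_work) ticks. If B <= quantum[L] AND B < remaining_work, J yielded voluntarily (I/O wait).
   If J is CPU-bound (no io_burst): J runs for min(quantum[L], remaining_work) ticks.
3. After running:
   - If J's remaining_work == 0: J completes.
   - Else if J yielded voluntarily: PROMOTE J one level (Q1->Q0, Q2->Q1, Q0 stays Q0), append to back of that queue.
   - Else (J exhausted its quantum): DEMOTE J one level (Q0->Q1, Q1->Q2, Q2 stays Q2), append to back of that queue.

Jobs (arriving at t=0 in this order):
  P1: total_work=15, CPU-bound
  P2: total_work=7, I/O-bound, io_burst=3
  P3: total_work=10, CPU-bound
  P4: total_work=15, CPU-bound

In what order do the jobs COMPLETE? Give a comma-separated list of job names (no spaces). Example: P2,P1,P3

t=0-2: P1@Q0 runs 2, rem=13, quantum used, demote→Q1. Q0=[P2,P3,P4] Q1=[P1] Q2=[]
t=2-4: P2@Q0 runs 2, rem=5, quantum used, demote→Q1. Q0=[P3,P4] Q1=[P1,P2] Q2=[]
t=4-6: P3@Q0 runs 2, rem=8, quantum used, demote→Q1. Q0=[P4] Q1=[P1,P2,P3] Q2=[]
t=6-8: P4@Q0 runs 2, rem=13, quantum used, demote→Q1. Q0=[] Q1=[P1,P2,P3,P4] Q2=[]
t=8-13: P1@Q1 runs 5, rem=8, quantum used, demote→Q2. Q0=[] Q1=[P2,P3,P4] Q2=[P1]
t=13-16: P2@Q1 runs 3, rem=2, I/O yield, promote→Q0. Q0=[P2] Q1=[P3,P4] Q2=[P1]
t=16-18: P2@Q0 runs 2, rem=0, completes. Q0=[] Q1=[P3,P4] Q2=[P1]
t=18-23: P3@Q1 runs 5, rem=3, quantum used, demote→Q2. Q0=[] Q1=[P4] Q2=[P1,P3]
t=23-28: P4@Q1 runs 5, rem=8, quantum used, demote→Q2. Q0=[] Q1=[] Q2=[P1,P3,P4]
t=28-36: P1@Q2 runs 8, rem=0, completes. Q0=[] Q1=[] Q2=[P3,P4]
t=36-39: P3@Q2 runs 3, rem=0, completes. Q0=[] Q1=[] Q2=[P4]
t=39-47: P4@Q2 runs 8, rem=0, completes. Q0=[] Q1=[] Q2=[]

Answer: P2,P1,P3,P4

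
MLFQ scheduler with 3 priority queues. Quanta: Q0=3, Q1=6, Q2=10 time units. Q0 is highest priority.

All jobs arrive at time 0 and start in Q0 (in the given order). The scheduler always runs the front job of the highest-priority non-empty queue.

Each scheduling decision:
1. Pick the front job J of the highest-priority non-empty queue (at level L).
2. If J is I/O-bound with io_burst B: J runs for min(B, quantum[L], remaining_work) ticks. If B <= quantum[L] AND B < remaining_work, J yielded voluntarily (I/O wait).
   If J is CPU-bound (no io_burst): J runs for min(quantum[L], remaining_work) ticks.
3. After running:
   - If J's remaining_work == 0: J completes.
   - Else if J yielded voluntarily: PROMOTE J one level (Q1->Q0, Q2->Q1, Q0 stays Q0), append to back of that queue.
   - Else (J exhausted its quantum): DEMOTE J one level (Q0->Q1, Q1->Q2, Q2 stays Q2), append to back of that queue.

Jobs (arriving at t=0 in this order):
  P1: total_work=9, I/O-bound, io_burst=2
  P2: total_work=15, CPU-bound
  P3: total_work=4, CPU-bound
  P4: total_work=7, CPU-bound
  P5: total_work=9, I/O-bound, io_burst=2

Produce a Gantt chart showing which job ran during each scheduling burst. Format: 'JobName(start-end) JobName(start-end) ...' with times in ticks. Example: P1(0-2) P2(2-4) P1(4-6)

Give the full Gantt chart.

t=0-2: P1@Q0 runs 2, rem=7, I/O yield, promote→Q0. Q0=[P2,P3,P4,P5,P1] Q1=[] Q2=[]
t=2-5: P2@Q0 runs 3, rem=12, quantum used, demote→Q1. Q0=[P3,P4,P5,P1] Q1=[P2] Q2=[]
t=5-8: P3@Q0 runs 3, rem=1, quantum used, demote→Q1. Q0=[P4,P5,P1] Q1=[P2,P3] Q2=[]
t=8-11: P4@Q0 runs 3, rem=4, quantum used, demote→Q1. Q0=[P5,P1] Q1=[P2,P3,P4] Q2=[]
t=11-13: P5@Q0 runs 2, rem=7, I/O yield, promote→Q0. Q0=[P1,P5] Q1=[P2,P3,P4] Q2=[]
t=13-15: P1@Q0 runs 2, rem=5, I/O yield, promote→Q0. Q0=[P5,P1] Q1=[P2,P3,P4] Q2=[]
t=15-17: P5@Q0 runs 2, rem=5, I/O yield, promote→Q0. Q0=[P1,P5] Q1=[P2,P3,P4] Q2=[]
t=17-19: P1@Q0 runs 2, rem=3, I/O yield, promote→Q0. Q0=[P5,P1] Q1=[P2,P3,P4] Q2=[]
t=19-21: P5@Q0 runs 2, rem=3, I/O yield, promote→Q0. Q0=[P1,P5] Q1=[P2,P3,P4] Q2=[]
t=21-23: P1@Q0 runs 2, rem=1, I/O yield, promote→Q0. Q0=[P5,P1] Q1=[P2,P3,P4] Q2=[]
t=23-25: P5@Q0 runs 2, rem=1, I/O yield, promote→Q0. Q0=[P1,P5] Q1=[P2,P3,P4] Q2=[]
t=25-26: P1@Q0 runs 1, rem=0, completes. Q0=[P5] Q1=[P2,P3,P4] Q2=[]
t=26-27: P5@Q0 runs 1, rem=0, completes. Q0=[] Q1=[P2,P3,P4] Q2=[]
t=27-33: P2@Q1 runs 6, rem=6, quantum used, demote→Q2. Q0=[] Q1=[P3,P4] Q2=[P2]
t=33-34: P3@Q1 runs 1, rem=0, completes. Q0=[] Q1=[P4] Q2=[P2]
t=34-38: P4@Q1 runs 4, rem=0, completes. Q0=[] Q1=[] Q2=[P2]
t=38-44: P2@Q2 runs 6, rem=0, completes. Q0=[] Q1=[] Q2=[]

Answer: P1(0-2) P2(2-5) P3(5-8) P4(8-11) P5(11-13) P1(13-15) P5(15-17) P1(17-19) P5(19-21) P1(21-23) P5(23-25) P1(25-26) P5(26-27) P2(27-33) P3(33-34) P4(34-38) P2(38-44)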